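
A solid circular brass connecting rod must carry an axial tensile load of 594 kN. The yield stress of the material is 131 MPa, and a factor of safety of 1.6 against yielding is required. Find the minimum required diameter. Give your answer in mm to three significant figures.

d = 96.1 mm

Allowable stress σ_allow = 131/1.6 = 81.88 MPa.
Required area A = F/σ_allow = 594000/81.88 = 7255 mm².
A = πd²/4 → d = √(4A/π) = 96.11 mm.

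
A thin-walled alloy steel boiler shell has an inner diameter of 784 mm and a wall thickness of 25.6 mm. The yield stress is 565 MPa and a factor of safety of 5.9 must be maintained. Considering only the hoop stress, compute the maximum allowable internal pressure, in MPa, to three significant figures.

σ_allow = 565/5.9 = 95.76 MPa.
σ_h = pD/(2t) → p_allow = 2σ_allow t/D = 2×95.76×25.6/784 = 6.254 MPa.

p_allow = 6.25 MPa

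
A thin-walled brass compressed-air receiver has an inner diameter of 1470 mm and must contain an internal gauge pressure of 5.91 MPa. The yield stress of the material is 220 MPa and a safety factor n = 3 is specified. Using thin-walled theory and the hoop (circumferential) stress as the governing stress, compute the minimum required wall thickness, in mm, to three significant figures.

σ_allow = 220/3 = 73.33 MPa.
Hoop stress σ_h = pD/(2t), so t = pD/(2σ_allow) = 5.91×1470/(2×73.33) = 59.23 mm.

t = 59.2 mm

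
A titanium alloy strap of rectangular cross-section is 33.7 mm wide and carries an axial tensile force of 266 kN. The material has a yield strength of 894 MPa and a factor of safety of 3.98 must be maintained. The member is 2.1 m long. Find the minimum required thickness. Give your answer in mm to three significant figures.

σ_allow = 894/3.98 = 224.6 MPa.
Required area A = F/σ_allow = 266000/224.6 = 1184 mm².
t = A/w = 1184/33.7 = 35.14 mm.

t = 35.1 mm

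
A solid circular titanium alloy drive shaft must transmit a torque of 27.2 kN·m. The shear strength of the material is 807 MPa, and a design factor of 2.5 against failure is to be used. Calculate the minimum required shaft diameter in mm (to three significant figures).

d = 75.4 mm

Allowable shear stress τ_allow = 807/2.5 = 322.8 MPa.
For a solid shaft τ = 16T/(πd³), so d³ = 16T/(π τ_allow) = 16×2.7200×10^7/(π×322.8) = 429100 mm³.
d = (429100)^(1/3) = 75.43 mm.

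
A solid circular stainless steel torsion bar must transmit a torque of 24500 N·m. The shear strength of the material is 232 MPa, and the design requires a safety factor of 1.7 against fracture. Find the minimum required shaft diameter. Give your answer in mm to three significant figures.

d = 97.1 mm

Allowable shear stress τ_allow = 232/1.7 = 136.5 MPa.
For a solid shaft τ = 16T/(πd³), so d³ = 16T/(π τ_allow) = 16×2.4500×10^7/(π×136.5) = 914300 mm³.
d = (914300)^(1/3) = 97.06 mm.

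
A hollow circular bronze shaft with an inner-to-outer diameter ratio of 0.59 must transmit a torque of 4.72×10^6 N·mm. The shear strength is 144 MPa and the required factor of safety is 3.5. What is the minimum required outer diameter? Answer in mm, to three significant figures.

d_o = 87.3 mm

τ_allow = 144/3.5 = 41.14 MPa.
For a hollow shaft τ = 16T/[πd_o³(1−k⁴)] with k = 0.59, so 1−k⁴ = 0.8788.
d_o³ = 16T/[π τ_allow (1−k⁴)] = 16×4720000/(π×41.14×0.8788) = 664800 mm³.
d_o = 87.28 mm.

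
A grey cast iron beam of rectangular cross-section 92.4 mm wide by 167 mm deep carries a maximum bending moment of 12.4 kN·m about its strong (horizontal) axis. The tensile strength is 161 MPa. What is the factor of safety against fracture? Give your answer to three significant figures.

n = 5.58

Section modulus S = bh²/6 = 92.4×167²/6 = 429500 mm³.
σ = M/S = 1.2400×10^7/429500 = 28.87 MPa.
n = 161/28.87 = 5.576.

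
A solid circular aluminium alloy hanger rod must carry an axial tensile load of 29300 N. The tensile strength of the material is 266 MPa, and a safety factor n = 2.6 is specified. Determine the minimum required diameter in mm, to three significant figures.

d = 19.1 mm

Allowable stress σ_allow = 266/2.6 = 102.3 MPa.
Required area A = F/σ_allow = 29300/102.3 = 286.4 mm².
A = πd²/4 → d = √(4A/π) = 19.10 mm.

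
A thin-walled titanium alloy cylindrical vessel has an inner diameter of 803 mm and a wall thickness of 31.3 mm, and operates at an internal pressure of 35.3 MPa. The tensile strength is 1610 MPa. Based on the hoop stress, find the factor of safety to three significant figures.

σ_h = pD/(2t) = 35.3×803/(2×31.3) = 452.8 MPa.
n = 1610/452.8 = 3.556.

n = 3.56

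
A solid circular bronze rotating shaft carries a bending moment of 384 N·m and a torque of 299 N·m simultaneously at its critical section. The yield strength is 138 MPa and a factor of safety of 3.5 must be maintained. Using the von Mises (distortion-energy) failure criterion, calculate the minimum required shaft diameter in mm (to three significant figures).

d = 49.3 mm

σ_allow = σ_y/n = 138/3.5 = 39.43 MPa.
For a solid shaft σ_b = 32M/(πd³) and τ = 16T/(πd³), so the von Mises stress is σ' = (16/πd³)·√(4M²+3T²).
√(4M²+3T²) = √(4×(384000)² + 3×(299000)²) = 926300 N·mm.
d³ = 16×926300/(π×39.43) = 119600 mm³.
d = 49.28 mm.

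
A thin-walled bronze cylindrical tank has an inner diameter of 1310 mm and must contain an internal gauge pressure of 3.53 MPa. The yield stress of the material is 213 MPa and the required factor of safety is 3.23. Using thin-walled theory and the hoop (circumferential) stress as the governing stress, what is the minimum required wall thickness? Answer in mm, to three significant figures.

t = 35.1 mm

σ_allow = 213/3.23 = 65.94 MPa.
Hoop stress σ_h = pD/(2t), so t = pD/(2σ_allow) = 3.53×1310/(2×65.94) = 35.06 mm.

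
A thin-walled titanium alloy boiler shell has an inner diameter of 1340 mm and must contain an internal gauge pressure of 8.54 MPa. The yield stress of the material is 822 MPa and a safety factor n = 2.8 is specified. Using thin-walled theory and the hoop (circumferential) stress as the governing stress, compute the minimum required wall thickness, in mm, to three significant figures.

σ_allow = 822/2.8 = 293.6 MPa.
Hoop stress σ_h = pD/(2t), so t = pD/(2σ_allow) = 8.54×1340/(2×293.6) = 19.49 mm.

t = 19.5 mm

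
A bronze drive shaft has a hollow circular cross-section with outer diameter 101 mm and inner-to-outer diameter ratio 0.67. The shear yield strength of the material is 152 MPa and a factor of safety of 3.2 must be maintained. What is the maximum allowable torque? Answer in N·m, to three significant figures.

τ_allow = 152/3.2 = 47.50 MPa.
For a hollow shaft T_allow = τ_allow·πd_o³(1−k⁴)/16 with 1−k⁴ = 0.7985, so πd_o³(1−k⁴)/16 = 161500 mm³.
T_allow = 47.50×161500 = 7.673×10^6 N·mm = 7673 N·m.

T_allow = 7670 N·m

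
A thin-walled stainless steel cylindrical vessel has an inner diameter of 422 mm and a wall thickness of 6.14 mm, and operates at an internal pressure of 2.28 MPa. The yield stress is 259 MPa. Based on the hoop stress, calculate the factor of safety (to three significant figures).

n = 3.31

σ_h = pD/(2t) = 2.28×422/(2×6.14) = 78.35 MPa.
n = 259/78.35 = 3.306.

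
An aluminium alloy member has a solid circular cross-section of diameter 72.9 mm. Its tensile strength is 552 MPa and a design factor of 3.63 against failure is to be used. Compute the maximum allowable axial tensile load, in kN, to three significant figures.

σ_allow = 552/3.63 = 152.1 MPa.
A = πd²/4 = π×72.9²/4 = 4174 mm².
F_allow = σ_allow × A = 152.1×4174 = 634700 N.

F_allow = 635 kN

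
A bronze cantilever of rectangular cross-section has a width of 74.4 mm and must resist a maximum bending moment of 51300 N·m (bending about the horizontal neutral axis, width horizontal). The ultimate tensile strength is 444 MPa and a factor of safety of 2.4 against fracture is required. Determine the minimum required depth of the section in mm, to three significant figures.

h = 150 mm

σ_allow = 444/2.4 = 185.0 MPa.
For a rectangular section σ = 6M/(bh²), so h² = 6M/(b σ_allow) = 6×5.1300×10^7/(74.4×185.0) = 22360 mm².
h = 149.5 mm.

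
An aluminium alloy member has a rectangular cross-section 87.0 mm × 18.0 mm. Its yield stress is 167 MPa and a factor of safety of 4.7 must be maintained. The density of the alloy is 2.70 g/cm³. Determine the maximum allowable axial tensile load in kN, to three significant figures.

F_allow = 55.6 kN

σ_allow = 167/4.7 = 35.53 MPa.
A = 87.0×18.0 = 1566 mm².
F_allow = σ_allow × A = 35.53×1566 = 55640 N.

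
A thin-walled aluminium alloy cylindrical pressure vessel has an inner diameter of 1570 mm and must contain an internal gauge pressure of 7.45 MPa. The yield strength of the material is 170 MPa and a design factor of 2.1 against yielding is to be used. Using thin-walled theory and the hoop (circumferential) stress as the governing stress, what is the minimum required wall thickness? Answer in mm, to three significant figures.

σ_allow = 170/2.1 = 80.95 MPa.
Hoop stress σ_h = pD/(2t), so t = pD/(2σ_allow) = 7.45×1570/(2×80.95) = 72.24 mm.

t = 72.2 mm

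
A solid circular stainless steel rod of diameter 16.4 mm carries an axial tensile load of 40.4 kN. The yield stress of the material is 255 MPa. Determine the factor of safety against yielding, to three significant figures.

n = 1.33

A = πd²/4 = 211.2 mm².
σ = F/A = 40400/211.2 = 191.3 MPa.
n = 255/191.3 = 1.333.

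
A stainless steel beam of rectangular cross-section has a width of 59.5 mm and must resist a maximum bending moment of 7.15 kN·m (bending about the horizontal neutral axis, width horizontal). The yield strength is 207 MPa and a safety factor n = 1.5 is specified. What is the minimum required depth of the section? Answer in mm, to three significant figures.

σ_allow = 207/1.5 = 138.0 MPa.
For a rectangular section σ = 6M/(bh²), so h² = 6M/(b σ_allow) = 6×7150000/(59.5×138.0) = 5225 mm².
h = 72.28 mm.

h = 72.3 mm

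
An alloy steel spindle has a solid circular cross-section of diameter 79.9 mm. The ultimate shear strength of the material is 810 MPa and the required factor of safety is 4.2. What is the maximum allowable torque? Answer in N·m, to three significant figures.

τ_allow = 810/4.2 = 192.9 MPa.
For a solid shaft T_allow = τ_allow·πd³/16; πd³/16 = π×79.9³/16 = 100200 mm³.
T_allow = 192.9×100200 = 1.932×10^7 N·mm = 19320 N·m.

T_allow = 19300 N·m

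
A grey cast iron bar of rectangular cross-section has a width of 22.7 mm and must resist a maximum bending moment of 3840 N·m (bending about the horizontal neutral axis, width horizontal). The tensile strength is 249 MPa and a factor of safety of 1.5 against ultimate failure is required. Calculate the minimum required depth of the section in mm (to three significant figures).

h = 78.2 mm

σ_allow = 249/1.5 = 166.0 MPa.
For a rectangular section σ = 6M/(bh²), so h² = 6M/(b σ_allow) = 6×3840000/(22.7×166.0) = 6114 mm².
h = 78.19 mm.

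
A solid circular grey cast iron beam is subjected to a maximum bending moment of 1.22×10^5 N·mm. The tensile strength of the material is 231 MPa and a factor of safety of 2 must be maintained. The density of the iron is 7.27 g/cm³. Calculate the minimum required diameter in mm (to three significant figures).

σ_allow = 231/2 = 115.5 MPa.
For a solid circular section σ = 32M/(πd³), so d³ = 32M/(π σ_allow) = 32×122000/(π×115.5) = 10760 mm³.
d = 22.08 mm.

d = 22.1 mm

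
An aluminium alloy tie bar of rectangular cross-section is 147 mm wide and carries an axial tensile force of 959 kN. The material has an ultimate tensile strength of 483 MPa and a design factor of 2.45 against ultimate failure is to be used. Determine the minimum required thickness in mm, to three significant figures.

σ_allow = 483/2.45 = 197.1 MPa.
Required area A = F/σ_allow = 959000/197.1 = 4864 mm².
t = A/w = 4864/147 = 33.09 mm.

t = 33.1 mm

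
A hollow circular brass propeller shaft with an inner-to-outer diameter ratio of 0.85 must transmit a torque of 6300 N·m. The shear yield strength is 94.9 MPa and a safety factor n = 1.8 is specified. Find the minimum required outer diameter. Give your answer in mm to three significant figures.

d_o = 108 mm

τ_allow = 94.9/1.8 = 52.72 MPa.
For a hollow shaft τ = 16T/[πd_o³(1−k⁴)] with k = 0.85, so 1−k⁴ = 0.4780.
d_o³ = 16T/[π τ_allow (1−k⁴)] = 16×6300000/(π×52.72×0.4780) = 1.273×10^6 mm³.
d_o = 108.4 mm.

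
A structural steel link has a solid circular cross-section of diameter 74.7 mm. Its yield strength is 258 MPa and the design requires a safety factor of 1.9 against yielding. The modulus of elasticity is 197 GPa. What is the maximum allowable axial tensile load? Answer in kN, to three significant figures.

σ_allow = 258/1.9 = 135.8 MPa.
A = πd²/4 = π×74.7²/4 = 4383 mm².
F_allow = σ_allow × A = 135.8×4383 = 595100 N.

F_allow = 595 kN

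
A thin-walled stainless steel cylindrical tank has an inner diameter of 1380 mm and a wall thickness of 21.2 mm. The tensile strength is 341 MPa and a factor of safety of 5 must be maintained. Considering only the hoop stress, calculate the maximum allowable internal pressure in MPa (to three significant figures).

σ_allow = 341/5 = 68.20 MPa.
σ_h = pD/(2t) → p_allow = 2σ_allow t/D = 2×68.20×21.2/1380 = 2.095 MPa.

p_allow = 2.10 MPa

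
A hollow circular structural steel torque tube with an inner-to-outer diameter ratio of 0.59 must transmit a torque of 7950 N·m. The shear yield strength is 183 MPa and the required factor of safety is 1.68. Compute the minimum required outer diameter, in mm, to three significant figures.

τ_allow = 183/1.68 = 108.9 MPa.
For a hollow shaft τ = 16T/[πd_o³(1−k⁴)] with k = 0.59, so 1−k⁴ = 0.8788.
d_o³ = 16T/[π τ_allow (1−k⁴)] = 16×7950000/(π×108.9×0.8788) = 423000 mm³.
d_o = 75.06 mm.

d_o = 75.1 mm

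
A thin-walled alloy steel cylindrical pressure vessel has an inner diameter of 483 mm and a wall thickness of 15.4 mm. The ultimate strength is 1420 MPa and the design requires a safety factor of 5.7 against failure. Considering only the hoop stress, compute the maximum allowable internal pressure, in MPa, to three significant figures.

σ_allow = 1420/5.7 = 249.1 MPa.
σ_h = pD/(2t) → p_allow = 2σ_allow t/D = 2×249.1×15.4/483 = 15.89 MPa.

p_allow = 15.9 MPa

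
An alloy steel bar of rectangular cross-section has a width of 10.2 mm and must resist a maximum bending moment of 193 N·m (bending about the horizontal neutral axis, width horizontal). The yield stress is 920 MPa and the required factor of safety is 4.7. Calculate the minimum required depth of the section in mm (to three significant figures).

σ_allow = 920/4.7 = 195.7 MPa.
For a rectangular section σ = 6M/(bh²), so h² = 6M/(b σ_allow) = 6×193000/(10.2×195.7) = 580.0 mm².
h = 24.08 mm.

h = 24.1 mm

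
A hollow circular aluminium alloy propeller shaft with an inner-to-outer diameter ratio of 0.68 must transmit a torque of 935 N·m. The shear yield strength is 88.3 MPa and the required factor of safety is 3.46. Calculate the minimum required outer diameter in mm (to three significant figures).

τ_allow = 88.3/3.46 = 25.52 MPa.
For a hollow shaft τ = 16T/[πd_o³(1−k⁴)] with k = 0.68, so 1−k⁴ = 0.7862.
d_o³ = 16T/[π τ_allow (1−k⁴)] = 16×935000/(π×25.52×0.7862) = 237300 mm³.
d_o = 61.91 mm.

d_o = 61.9 mm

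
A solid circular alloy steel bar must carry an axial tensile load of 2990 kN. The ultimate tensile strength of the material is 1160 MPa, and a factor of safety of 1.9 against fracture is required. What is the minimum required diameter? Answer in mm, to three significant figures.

Allowable stress σ_allow = 1160/1.9 = 610.5 MPa.
Required area A = F/σ_allow = 2990000/610.5 = 4897 mm².
A = πd²/4 → d = √(4A/π) = 78.97 mm.

d = 79.0 mm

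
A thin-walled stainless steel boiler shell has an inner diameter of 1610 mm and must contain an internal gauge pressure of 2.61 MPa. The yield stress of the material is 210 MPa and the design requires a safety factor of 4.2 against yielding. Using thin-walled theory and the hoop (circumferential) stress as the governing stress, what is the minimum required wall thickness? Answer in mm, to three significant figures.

t = 42.0 mm

σ_allow = 210/4.2 = 50.00 MPa.
Hoop stress σ_h = pD/(2t), so t = pD/(2σ_allow) = 2.61×1610/(2×50.00) = 42.02 mm.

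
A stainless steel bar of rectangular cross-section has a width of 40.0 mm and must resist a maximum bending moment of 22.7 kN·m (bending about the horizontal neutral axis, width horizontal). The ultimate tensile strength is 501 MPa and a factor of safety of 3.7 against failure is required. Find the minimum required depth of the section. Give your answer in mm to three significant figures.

σ_allow = 501/3.7 = 135.4 MPa.
For a rectangular section σ = 6M/(bh²), so h² = 6M/(b σ_allow) = 6×2.2700×10^7/(40.0×135.4) = 25150 mm².
h = 158.6 mm.

h = 159 mm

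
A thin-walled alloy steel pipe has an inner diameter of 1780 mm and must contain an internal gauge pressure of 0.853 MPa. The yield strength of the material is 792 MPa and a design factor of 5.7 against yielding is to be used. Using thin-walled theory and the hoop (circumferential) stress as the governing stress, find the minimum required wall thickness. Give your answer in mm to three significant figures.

σ_allow = 792/5.7 = 138.9 MPa.
Hoop stress σ_h = pD/(2t), so t = pD/(2σ_allow) = 0.853×1780/(2×138.9) = 5.464 mm.

t = 5.46 mm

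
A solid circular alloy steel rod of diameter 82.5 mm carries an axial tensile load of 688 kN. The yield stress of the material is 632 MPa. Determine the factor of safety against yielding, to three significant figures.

A = πd²/4 = 5346 mm².
σ = F/A = 688000/5346 = 128.7 MPa.
n = 632/128.7 = 4.911.

n = 4.91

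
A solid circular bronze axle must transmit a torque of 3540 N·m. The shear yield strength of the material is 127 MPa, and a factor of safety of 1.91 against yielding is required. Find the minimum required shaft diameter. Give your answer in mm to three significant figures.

Allowable shear stress τ_allow = 127/1.91 = 66.49 MPa.
For a solid shaft τ = 16T/(πd³), so d³ = 16T/(π τ_allow) = 16×3540000/(π×66.49) = 271100 mm³.
d = (271100)^(1/3) = 64.72 mm.

d = 64.7 mm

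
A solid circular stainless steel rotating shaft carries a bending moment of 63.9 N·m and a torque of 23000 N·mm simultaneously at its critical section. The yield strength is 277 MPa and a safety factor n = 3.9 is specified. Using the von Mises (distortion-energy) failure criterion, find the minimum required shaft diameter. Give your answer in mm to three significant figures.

d = 21.3 mm

σ_allow = σ_y/n = 277/3.9 = 71.03 MPa.
For a solid shaft σ_b = 32M/(πd³) and τ = 16T/(πd³), so the von Mises stress is σ' = (16/πd³)·√(4M²+3T²).
√(4M²+3T²) = √(4×(63900)² + 3×(23000)²) = 133900 N·mm.
d³ = 16×133900/(π×71.03) = 9599 mm³.
d = 21.25 mm.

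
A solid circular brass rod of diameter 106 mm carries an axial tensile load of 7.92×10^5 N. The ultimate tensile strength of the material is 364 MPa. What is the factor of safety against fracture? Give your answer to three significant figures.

n = 4.06

A = πd²/4 = 8825 mm².
σ = F/A = 792000/8825 = 89.75 MPa.
n = 364/89.75 = 4.056.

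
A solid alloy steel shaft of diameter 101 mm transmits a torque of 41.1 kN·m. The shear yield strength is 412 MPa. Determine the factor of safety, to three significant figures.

n = 2.03

τ = 16T/(πd³) = 16×4.1100×10^7/(π×101³) = 203.2 MPa.
n = τ_limit/τ = 412/203.2 = 2.028.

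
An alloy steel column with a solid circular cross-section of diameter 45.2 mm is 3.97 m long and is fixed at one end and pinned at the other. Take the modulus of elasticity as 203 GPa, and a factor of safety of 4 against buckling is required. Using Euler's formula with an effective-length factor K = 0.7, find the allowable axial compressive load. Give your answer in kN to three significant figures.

I = πd⁴/64 = π×45.2⁴/64 = 204900 mm⁴.
Effective length L_e = KL = 0.7×3.97 m = 2779 mm.
Euler critical load P_cr = π²EI/L_e² = π²×203000×204900/2779² = 53150 N.
P_allow = P_cr/n = 53150/4 = 13290 N.

P_allow = 13.3 kN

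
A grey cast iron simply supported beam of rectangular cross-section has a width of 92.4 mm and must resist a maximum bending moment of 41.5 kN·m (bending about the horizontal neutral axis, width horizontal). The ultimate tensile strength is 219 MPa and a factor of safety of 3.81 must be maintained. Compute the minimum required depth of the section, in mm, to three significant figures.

σ_allow = 219/3.81 = 57.48 MPa.
For a rectangular section σ = 6M/(bh²), so h² = 6M/(b σ_allow) = 6×4.1500×10^7/(92.4×57.48) = 46880 mm².
h = 216.5 mm.

h = 217 mm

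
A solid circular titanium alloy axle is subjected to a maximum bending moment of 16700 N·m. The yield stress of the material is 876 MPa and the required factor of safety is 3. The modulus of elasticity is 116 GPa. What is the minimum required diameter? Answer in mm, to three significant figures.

σ_allow = 876/3 = 292.0 MPa.
For a solid circular section σ = 32M/(πd³), so d³ = 32M/(π σ_allow) = 32×1.6700×10^7/(π×292.0) = 582600 mm³.
d = 83.52 mm.

d = 83.5 mm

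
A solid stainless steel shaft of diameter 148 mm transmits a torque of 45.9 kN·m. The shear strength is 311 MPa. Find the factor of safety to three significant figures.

n = 4.31

τ = 16T/(πd³) = 16×4.5900×10^7/(π×148³) = 72.11 MPa.
n = τ_limit/τ = 311/72.11 = 4.313.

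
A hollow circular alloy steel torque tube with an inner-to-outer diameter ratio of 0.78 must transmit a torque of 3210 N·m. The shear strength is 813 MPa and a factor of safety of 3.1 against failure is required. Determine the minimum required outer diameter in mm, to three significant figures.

τ_allow = 813/3.1 = 262.3 MPa.
For a hollow shaft τ = 16T/[πd_o³(1−k⁴)] with k = 0.78, so 1−k⁴ = 0.6298.
d_o³ = 16T/[π τ_allow (1−k⁴)] = 16×3210000/(π×262.3×0.6298) = 98970 mm³.
d_o = 46.26 mm.

d_o = 46.3 mm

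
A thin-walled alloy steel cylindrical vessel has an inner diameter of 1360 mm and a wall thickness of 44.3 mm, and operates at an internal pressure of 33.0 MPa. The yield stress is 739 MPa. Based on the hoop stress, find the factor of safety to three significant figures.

n = 1.46

σ_h = pD/(2t) = 33.0×1360/(2×44.3) = 506.5 MPa.
n = 739/506.5 = 1.459.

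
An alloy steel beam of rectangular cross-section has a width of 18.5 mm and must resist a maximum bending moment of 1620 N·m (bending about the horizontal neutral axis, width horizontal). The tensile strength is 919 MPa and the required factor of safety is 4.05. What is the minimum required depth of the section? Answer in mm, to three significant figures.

σ_allow = 919/4.05 = 226.9 MPa.
For a rectangular section σ = 6M/(bh²), so h² = 6M/(b σ_allow) = 6×1620000/(18.5×226.9) = 2315 mm².
h = 48.12 mm.

h = 48.1 mm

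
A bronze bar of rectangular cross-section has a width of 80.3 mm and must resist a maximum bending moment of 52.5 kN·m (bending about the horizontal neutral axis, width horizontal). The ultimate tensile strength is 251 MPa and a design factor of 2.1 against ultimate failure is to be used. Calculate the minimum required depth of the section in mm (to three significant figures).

h = 181 mm

σ_allow = 251/2.1 = 119.5 MPa.
For a rectangular section σ = 6M/(bh²), so h² = 6M/(b σ_allow) = 6×5.2500×10^7/(80.3×119.5) = 32820 mm².
h = 181.2 mm.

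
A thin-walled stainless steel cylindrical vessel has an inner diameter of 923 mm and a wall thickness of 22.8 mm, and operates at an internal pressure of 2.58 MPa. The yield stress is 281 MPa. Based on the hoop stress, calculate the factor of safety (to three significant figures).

σ_h = pD/(2t) = 2.58×923/(2×22.8) = 52.22 MPa.
n = 281/52.22 = 5.381.

n = 5.38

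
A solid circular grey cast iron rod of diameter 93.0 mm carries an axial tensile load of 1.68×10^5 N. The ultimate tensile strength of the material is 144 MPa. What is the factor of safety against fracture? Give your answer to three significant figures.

n = 5.82

A = πd²/4 = 6793 mm².
σ = F/A = 168000/6793 = 24.73 MPa.
n = 144/24.73 = 5.822.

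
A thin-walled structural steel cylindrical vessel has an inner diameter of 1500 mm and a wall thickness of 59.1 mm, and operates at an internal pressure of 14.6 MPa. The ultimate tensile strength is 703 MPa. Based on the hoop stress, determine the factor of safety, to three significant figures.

σ_h = pD/(2t) = 14.6×1500/(2×59.1) = 185.3 MPa.
n = 703/185.3 = 3.794.

n = 3.79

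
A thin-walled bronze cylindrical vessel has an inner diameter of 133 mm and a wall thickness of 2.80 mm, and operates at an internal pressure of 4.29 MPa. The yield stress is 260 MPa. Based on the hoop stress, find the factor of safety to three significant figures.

n = 2.55

σ_h = pD/(2t) = 4.29×133/(2×2.80) = 101.9 MPa.
n = 260/101.9 = 2.552.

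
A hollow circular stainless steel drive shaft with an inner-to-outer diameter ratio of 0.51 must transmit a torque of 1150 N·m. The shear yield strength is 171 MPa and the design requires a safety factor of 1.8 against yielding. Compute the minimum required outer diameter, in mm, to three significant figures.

τ_allow = 171/1.8 = 95.00 MPa.
For a hollow shaft τ = 16T/[πd_o³(1−k⁴)] with k = 0.51, so 1−k⁴ = 0.9323.
d_o³ = 16T/[π τ_allow (1−k⁴)] = 16×1150000/(π×95.00×0.9323) = 66130 mm³.
d_o = 40.44 mm.

d_o = 40.4 mm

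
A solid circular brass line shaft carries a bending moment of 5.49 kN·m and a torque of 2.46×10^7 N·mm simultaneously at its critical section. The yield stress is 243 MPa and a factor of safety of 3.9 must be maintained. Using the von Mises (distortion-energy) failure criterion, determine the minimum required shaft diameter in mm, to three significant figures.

d = 153 mm

σ_allow = σ_y/n = 243/3.9 = 62.31 MPa.
For a solid shaft σ_b = 32M/(πd³) and τ = 16T/(πd³), so the von Mises stress is σ' = (16/πd³)·√(4M²+3T²).
√(4M²+3T²) = √(4×(5.490×10^6)² + 3×(2.460×10^7)²) = 4.400×10^7 N·mm.
d³ = 16×4.400×10^7/(π×62.31) = 3.597×10^6 mm³.
d = 153.2 mm.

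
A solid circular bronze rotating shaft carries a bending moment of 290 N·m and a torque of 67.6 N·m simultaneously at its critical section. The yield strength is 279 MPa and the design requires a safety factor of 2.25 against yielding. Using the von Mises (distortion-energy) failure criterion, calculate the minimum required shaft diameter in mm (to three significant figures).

d = 29.0 mm

σ_allow = σ_y/n = 279/2.25 = 124.0 MPa.
For a solid shaft σ_b = 32M/(πd³) and τ = 16T/(πd³), so the von Mises stress is σ' = (16/πd³)·√(4M²+3T²).
√(4M²+3T²) = √(4×(290000)² + 3×(67600)²) = 591700 N·mm.
d³ = 16×591700/(π×124.0) = 24300 mm³.
d = 28.97 mm.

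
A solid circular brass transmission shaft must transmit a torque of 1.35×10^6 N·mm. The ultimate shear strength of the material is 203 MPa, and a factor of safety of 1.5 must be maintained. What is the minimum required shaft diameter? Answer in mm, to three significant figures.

d = 37.0 mm

Allowable shear stress τ_allow = 203/1.5 = 135.3 MPa.
For a solid shaft τ = 16T/(πd³), so d³ = 16T/(π τ_allow) = 16×1350000/(π×135.3) = 50800 mm³.
d = (50800)^(1/3) = 37.04 mm.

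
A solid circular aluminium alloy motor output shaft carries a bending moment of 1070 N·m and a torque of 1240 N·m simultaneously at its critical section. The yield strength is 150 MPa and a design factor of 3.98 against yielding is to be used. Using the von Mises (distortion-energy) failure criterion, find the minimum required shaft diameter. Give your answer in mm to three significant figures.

σ_allow = σ_y/n = 150/3.98 = 37.69 MPa.
For a solid shaft σ_b = 32M/(πd³) and τ = 16T/(πd³), so the von Mises stress is σ' = (16/πd³)·√(4M²+3T²).
√(4M²+3T²) = √(4×(1.070×10^6)² + 3×(1.240×10^6)²) = 3.032×10^6 N·mm.
d³ = 16×3.032×10^6/(π×37.69) = 409700 mm³.
d = 74.27 mm.

d = 74.3 mm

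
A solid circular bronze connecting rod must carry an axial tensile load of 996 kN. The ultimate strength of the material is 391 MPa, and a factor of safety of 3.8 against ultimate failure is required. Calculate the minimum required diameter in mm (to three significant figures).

Allowable stress σ_allow = 391/3.8 = 102.9 MPa.
Required area A = F/σ_allow = 996000/102.9 = 9680 mm².
A = πd²/4 → d = √(4A/π) = 111.0 mm.

d = 111 mm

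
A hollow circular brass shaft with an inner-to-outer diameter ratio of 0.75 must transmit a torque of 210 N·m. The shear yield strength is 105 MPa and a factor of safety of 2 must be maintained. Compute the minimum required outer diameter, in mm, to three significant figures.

d_o = 31.0 mm

τ_allow = 105/2 = 52.50 MPa.
For a hollow shaft τ = 16T/[πd_o³(1−k⁴)] with k = 0.75, so 1−k⁴ = 0.6836.
d_o³ = 16T/[π τ_allow (1−k⁴)] = 16×210000/(π×52.50×0.6836) = 29800 mm³.
d_o = 31.00 mm.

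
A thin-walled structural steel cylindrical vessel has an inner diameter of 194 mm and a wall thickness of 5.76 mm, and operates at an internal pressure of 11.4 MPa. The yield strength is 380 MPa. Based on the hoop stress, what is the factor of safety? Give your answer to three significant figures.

σ_h = pD/(2t) = 11.4×194/(2×5.76) = 192.0 MPa.
n = 380/192.0 = 1.979.

n = 1.98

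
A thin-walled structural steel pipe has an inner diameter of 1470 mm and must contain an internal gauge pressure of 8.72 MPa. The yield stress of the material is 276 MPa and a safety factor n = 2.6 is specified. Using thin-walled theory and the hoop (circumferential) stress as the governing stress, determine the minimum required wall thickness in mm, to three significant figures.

t = 60.4 mm

σ_allow = 276/2.6 = 106.2 MPa.
Hoop stress σ_h = pD/(2t), so t = pD/(2σ_allow) = 8.72×1470/(2×106.2) = 60.38 mm.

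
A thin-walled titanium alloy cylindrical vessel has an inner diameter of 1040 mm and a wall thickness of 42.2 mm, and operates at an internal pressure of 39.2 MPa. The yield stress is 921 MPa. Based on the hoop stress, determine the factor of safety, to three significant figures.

σ_h = pD/(2t) = 39.2×1040/(2×42.2) = 483.0 MPa.
n = 921/483.0 = 1.907.

n = 1.91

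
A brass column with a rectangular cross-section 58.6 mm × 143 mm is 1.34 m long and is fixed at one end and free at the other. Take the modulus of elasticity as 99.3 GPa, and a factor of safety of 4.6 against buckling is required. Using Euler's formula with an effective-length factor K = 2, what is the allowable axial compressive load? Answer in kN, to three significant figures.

Buckling occurs about the weak axis: I_min = h·b³/12 = 143×58.6³/12 = 2.398×10^6 mm⁴ (b = 58.6 mm is the smaller dimension).
Effective length L_e = KL = 2×1.34 m = 2680 mm.
Euler critical load P_cr = π²EI/L_e² = π²×99300×2.398×10^6/2680² = 327200 N.
P_allow = P_cr/n = 327200/4.6 = 71130 N.

P_allow = 71.1 kN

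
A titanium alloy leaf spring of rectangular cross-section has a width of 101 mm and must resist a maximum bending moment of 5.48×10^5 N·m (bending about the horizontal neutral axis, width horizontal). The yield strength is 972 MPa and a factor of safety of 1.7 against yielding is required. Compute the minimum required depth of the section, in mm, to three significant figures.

σ_allow = 972/1.7 = 571.8 MPa.
For a rectangular section σ = 6M/(bh²), so h² = 6M/(b σ_allow) = 6×5.4800×10^8/(101×571.8) = 56940 mm².
h = 238.6 mm.

h = 239 mm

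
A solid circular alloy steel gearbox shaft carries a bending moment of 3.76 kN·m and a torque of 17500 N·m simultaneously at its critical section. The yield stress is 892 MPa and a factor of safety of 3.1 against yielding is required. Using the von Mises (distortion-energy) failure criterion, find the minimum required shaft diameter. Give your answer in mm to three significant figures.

d = 82.1 mm

σ_allow = σ_y/n = 892/3.1 = 287.7 MPa.
For a solid shaft σ_b = 32M/(πd³) and τ = 16T/(πd³), so the von Mises stress is σ' = (16/πd³)·√(4M²+3T²).
√(4M²+3T²) = √(4×(3.760×10^6)² + 3×(1.750×10^7)²) = 3.123×10^7 N·mm.
d³ = 16×3.123×10^7/(π×287.7) = 552800 mm³.
d = 82.07 mm.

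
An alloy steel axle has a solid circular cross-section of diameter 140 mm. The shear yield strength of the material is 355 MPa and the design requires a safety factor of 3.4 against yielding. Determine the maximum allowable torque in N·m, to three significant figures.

T_allow = 56300 N·m

τ_allow = 355/3.4 = 104.4 MPa.
For a solid shaft T_allow = τ_allow·πd³/16; πd³/16 = π×140³/16 = 538800 mm³.
T_allow = 104.4×538800 = 5.626×10^7 N·mm = 56260 N·m.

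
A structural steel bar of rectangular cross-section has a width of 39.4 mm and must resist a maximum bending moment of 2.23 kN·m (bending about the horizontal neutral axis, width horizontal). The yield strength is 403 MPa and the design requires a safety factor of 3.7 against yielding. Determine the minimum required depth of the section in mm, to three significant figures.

h = 55.8 mm

σ_allow = 403/3.7 = 108.9 MPa.
For a rectangular section σ = 6M/(bh²), so h² = 6M/(b σ_allow) = 6×2230000/(39.4×108.9) = 3118 mm².
h = 55.84 mm.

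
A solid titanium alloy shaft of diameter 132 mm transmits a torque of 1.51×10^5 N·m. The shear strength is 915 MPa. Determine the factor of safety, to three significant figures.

τ = 16T/(πd³) = 16×1.5100×10^8/(π×132³) = 334.4 MPa.
n = τ_limit/τ = 915/334.4 = 2.737.

n = 2.74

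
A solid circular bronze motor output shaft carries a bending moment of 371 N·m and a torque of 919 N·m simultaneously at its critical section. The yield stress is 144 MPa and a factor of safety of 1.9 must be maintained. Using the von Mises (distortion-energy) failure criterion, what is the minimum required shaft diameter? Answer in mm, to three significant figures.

d = 49.1 mm

σ_allow = σ_y/n = 144/1.9 = 75.79 MPa.
For a solid shaft σ_b = 32M/(πd³) and τ = 16T/(πd³), so the von Mises stress is σ' = (16/πd³)·√(4M²+3T²).
√(4M²+3T²) = √(4×(371000)² + 3×(919000)²) = 1.756×10^6 N·mm.
d³ = 16×1.756×10^6/(π×75.79) = 118000 mm³.
d = 49.05 mm.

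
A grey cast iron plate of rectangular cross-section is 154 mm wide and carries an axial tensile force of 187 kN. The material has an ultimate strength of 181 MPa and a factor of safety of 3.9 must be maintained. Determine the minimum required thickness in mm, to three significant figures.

t = 26.2 mm

σ_allow = 181/3.9 = 46.41 MPa.
Required area A = F/σ_allow = 187000/46.41 = 4029 mm².
t = A/w = 4029/154 = 26.16 mm.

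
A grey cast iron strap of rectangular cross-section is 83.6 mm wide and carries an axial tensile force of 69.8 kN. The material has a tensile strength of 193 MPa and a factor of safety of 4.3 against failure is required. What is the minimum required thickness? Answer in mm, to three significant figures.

σ_allow = 193/4.3 = 44.88 MPa.
Required area A = F/σ_allow = 69800/44.88 = 1555 mm².
t = A/w = 1555/83.6 = 18.60 mm.

t = 18.6 mm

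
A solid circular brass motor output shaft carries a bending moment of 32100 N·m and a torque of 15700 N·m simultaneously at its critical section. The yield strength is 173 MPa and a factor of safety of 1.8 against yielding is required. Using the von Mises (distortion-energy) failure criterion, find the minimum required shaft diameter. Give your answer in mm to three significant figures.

d = 155 mm

σ_allow = σ_y/n = 173/1.8 = 96.11 MPa.
For a solid shaft σ_b = 32M/(πd³) and τ = 16T/(πd³), so the von Mises stress is σ' = (16/πd³)·√(4M²+3T²).
√(4M²+3T²) = √(4×(3.210×10^7)² + 3×(1.570×10^7)²) = 6.972×10^7 N·mm.
d³ = 16×6.972×10^7/(π×96.11) = 3.695×10^6 mm³.
d = 154.6 mm.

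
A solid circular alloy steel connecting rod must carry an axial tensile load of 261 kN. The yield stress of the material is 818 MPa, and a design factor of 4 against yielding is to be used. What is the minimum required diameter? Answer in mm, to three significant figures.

Allowable stress σ_allow = 818/4 = 204.5 MPa.
Required area A = F/σ_allow = 261000/204.5 = 1276 mm².
A = πd²/4 → d = √(4A/π) = 40.31 mm.

d = 40.3 mm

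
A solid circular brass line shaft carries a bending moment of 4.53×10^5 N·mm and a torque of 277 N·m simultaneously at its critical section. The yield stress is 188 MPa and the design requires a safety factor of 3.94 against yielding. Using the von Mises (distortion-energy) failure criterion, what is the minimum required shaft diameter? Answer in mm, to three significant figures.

d = 47.8 mm

σ_allow = σ_y/n = 188/3.94 = 47.72 MPa.
For a solid shaft σ_b = 32M/(πd³) and τ = 16T/(πd³), so the von Mises stress is σ' = (16/πd³)·√(4M²+3T²).
√(4M²+3T²) = √(4×(453000)² + 3×(277000)²) = 1.025×10^6 N·mm.
d³ = 16×1.025×10^6/(π×47.72) = 109400 mm³.
d = 47.83 mm.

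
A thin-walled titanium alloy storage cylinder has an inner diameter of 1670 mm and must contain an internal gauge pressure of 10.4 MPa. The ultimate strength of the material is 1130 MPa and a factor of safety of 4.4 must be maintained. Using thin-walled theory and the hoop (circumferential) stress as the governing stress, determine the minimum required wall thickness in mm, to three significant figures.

σ_allow = 1130/4.4 = 256.8 MPa.
Hoop stress σ_h = pD/(2t), so t = pD/(2σ_allow) = 10.4×1670/(2×256.8) = 33.81 mm.

t = 33.8 mm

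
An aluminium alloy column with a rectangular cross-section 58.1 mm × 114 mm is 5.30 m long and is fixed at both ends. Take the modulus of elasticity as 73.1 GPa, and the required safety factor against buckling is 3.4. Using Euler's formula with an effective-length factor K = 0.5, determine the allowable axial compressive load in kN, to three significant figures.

Buckling occurs about the weak axis: I_min = h·b³/12 = 114×58.1³/12 = 1.863×10^6 mm⁴ (b = 58.1 mm is the smaller dimension).
Effective length L_e = KL = 0.5×5.30 m = 2650 mm.
Euler critical load P_cr = π²EI/L_e² = π²×73100×1.863×10^6/2650² = 191400 N.
P_allow = P_cr/n = 191400/3.4 = 56300 N.

P_allow = 56.3 kN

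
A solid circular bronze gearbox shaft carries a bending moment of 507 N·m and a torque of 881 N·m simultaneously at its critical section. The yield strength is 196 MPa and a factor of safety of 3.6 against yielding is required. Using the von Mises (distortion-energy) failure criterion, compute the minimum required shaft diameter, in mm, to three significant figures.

d = 55.5 mm

σ_allow = σ_y/n = 196/3.6 = 54.44 MPa.
For a solid shaft σ_b = 32M/(πd³) and τ = 16T/(πd³), so the von Mises stress is σ' = (16/πd³)·√(4M²+3T²).
√(4M²+3T²) = √(4×(507000)² + 3×(881000)²) = 1.832×10^6 N·mm.
d³ = 16×1.832×10^6/(π×54.44) = 171400 mm³.
d = 55.55 mm.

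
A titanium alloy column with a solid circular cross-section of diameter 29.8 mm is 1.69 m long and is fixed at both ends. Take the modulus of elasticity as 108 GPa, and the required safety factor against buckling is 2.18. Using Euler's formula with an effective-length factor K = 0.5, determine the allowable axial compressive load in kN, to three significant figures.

P_allow = 26.5 kN

I = πd⁴/64 = π×29.8⁴/64 = 38710 mm⁴.
Effective length L_e = KL = 0.5×1.69 m = 845.0 mm.
Euler critical load P_cr = π²EI/L_e² = π²×108000×38710/845.0² = 57790 N.
P_allow = P_cr/n = 57790/2.18 = 26510 N.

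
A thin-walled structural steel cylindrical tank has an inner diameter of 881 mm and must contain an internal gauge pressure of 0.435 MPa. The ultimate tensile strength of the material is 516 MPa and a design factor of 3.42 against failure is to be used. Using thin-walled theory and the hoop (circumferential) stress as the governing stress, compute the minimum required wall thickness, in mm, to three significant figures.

σ_allow = 516/3.42 = 150.9 MPa.
Hoop stress σ_h = pD/(2t), so t = pD/(2σ_allow) = 0.435×881/(2×150.9) = 1.270 mm.

t = 1.27 mm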